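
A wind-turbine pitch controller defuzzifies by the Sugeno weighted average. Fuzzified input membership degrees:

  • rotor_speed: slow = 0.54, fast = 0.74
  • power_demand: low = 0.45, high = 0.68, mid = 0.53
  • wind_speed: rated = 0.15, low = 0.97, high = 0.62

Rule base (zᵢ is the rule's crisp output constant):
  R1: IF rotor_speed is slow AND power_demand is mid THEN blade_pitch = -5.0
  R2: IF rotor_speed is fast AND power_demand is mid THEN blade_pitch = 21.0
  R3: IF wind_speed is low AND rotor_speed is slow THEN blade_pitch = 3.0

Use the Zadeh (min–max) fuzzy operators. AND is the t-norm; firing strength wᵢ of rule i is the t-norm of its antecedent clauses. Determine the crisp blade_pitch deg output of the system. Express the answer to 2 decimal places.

6.31

R1 (z=-5.0): slow=0.54, mid=0.53; AND[min(a, b)] → w = 0.53
R2 (z=21.0): fast=0.74, mid=0.53; AND[min(a, b)] → w = 0.53
R3 (z=3.0): low=0.97, slow=0.54; AND[min(a, b)] → w = 0.54
Weighted average = (0.53·-5.0 + 0.53·21.0 + 0.54·3.0) / (0.53 + 0.53 + 0.54)
  = 10.1000 / 1.6000 = 6.31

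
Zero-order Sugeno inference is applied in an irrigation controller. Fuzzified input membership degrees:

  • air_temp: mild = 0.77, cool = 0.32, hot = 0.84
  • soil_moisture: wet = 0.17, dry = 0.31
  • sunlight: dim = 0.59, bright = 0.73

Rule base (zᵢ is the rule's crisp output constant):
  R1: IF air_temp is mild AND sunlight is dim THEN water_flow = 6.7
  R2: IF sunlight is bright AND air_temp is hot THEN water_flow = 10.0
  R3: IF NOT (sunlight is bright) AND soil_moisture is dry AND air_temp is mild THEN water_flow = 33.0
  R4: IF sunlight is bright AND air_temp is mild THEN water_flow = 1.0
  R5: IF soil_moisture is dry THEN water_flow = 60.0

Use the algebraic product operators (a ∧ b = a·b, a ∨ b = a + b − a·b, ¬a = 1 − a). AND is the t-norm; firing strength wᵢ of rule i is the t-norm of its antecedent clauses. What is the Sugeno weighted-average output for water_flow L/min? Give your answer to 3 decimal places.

R1 (z=6.7): mild=0.77, dim=0.59; AND[a·b] → w = 0.4543
R2 (z=10.0): bright=0.73, hot=0.84; AND[a·b] → w = 0.6132
R3 (z=33.0): ¬bright=1−0.73=0.27, dry=0.31, mild=0.77; AND[a·b] → w = 0.0644
R4 (z=1.0): bright=0.73, mild=0.77; AND[a·b] → w = 0.5621
R5 (z=60.0): dry=0.31 → w = 0.3100
Weighted average = (0.4543·6.7 + 0.6132·10.0 + 0.0644·33.0 + 0.5621·1.0 + 0.3100·60.0) / (0.4543 + 0.6132 + 0.0644 + 0.5621 + 0.3100)
  = 30.4647 / 2.0040 = 15.202

15.202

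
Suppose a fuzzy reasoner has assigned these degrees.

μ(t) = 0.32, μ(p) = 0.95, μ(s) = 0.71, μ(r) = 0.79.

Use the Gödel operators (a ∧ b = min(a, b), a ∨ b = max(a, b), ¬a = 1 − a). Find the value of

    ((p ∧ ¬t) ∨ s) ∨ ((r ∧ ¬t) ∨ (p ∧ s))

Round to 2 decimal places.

¬t = 1 − 0.32 = 0.68
p ∧ ¬t = min(a, b) on (0.95, 0.68) = 0.68
(p ∧ ¬t) ∨ s = max(a, b) on (0.68, 0.71) = 0.71
¬t = 1 − 0.32 = 0.68
r ∧ ¬t = min(a, b) on (0.79, 0.68) = 0.68
p ∧ s = min(a, b) on (0.95, 0.71) = 0.71
(r ∧ ¬t) ∨ (p ∧ s) = max(a, b) on (0.68, 0.71) = 0.71
((p ∧ ¬t) ∨ s) ∨ ((r ∧ ¬t) ∨ (p ∧ s)) = max(a, b) on (0.71, 0.71) = 0.71

0.71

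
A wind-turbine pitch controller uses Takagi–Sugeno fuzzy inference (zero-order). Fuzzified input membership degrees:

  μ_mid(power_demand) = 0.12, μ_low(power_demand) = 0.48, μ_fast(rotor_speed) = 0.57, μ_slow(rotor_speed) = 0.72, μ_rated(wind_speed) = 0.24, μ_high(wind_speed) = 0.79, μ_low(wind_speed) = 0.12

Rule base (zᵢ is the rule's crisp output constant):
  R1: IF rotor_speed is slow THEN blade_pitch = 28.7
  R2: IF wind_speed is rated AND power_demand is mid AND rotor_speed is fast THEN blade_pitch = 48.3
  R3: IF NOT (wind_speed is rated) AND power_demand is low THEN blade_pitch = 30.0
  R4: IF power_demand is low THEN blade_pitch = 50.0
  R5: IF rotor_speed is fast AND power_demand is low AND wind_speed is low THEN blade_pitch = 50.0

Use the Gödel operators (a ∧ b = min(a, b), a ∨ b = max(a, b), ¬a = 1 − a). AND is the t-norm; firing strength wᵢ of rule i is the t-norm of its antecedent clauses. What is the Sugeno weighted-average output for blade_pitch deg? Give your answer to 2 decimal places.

R1 (z=28.7): slow=0.72 → w = 0.72
R2 (z=48.3): rated=0.24, mid=0.12, fast=0.57; AND[min(a, b)] → w = 0.12
R3 (z=30.0): ¬rated=1−0.24=0.76, low=0.48; AND[min(a, b)] → w = 0.48
R4 (z=50.0): low=0.48 → w = 0.48
R5 (z=50.0): fast=0.57, low=0.48, low=0.12; AND[min(a, b)] → w = 0.12
Weighted average = (0.72·28.7 + 0.12·48.3 + 0.48·30.0 + 0.48·50.0 + 0.12·50.0) / (0.72 + 0.12 + 0.48 + 0.48 + 0.12)
  = 70.8600 / 1.9200 = 36.91

36.91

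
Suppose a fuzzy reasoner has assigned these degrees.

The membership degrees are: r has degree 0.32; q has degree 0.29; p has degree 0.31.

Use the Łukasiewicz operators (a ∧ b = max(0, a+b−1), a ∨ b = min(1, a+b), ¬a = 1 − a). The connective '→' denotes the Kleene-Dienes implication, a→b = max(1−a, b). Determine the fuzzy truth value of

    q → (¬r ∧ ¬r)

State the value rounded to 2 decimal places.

0.71

¬r = 1 − 0.32 = 0.68
¬r = 1 − 0.32 = 0.68
¬r ∧ ¬r = max(0, a+b−1) on (0.68, 0.68) = 0.36
q → (¬r ∧ ¬r)  [Kleene-Dienes: max(1−a, b)] with a=0.29, b=0.36 → 0.71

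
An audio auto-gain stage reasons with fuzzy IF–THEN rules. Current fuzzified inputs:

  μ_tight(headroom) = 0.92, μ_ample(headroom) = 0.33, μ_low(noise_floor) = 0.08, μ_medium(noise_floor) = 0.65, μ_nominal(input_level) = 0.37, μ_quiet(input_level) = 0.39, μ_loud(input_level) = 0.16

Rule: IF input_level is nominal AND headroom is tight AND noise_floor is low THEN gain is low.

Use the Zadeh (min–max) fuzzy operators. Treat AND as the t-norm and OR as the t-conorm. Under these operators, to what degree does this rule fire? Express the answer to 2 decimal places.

0.08

firing strength: nominal=0.37, tight=0.92, low=0.08; AND[min(a, b)] → w = 0.08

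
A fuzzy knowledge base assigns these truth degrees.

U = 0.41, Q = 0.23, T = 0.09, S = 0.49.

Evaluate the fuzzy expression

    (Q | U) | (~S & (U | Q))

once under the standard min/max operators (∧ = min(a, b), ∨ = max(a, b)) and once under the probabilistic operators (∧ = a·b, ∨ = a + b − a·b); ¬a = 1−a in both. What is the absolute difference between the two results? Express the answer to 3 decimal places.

Under standard min/max:
  Q | U = max(a, b) on (0.23, 0.41) = 0.41
  ~S = 1 − 0.49 = 0.51
  U | Q = max(a, b) on (0.41, 0.23) = 0.41
  ~S & (U | Q) = min(a, b) on (0.51, 0.41) = 0.41
  (Q | U) | (~S & (U | Q)) = max(a, b) on (0.41, 0.41) = 0.41
  → value = 0.4100
Under probabilistic:
  Q | U = a + b − a·b on (0.2300, 0.4100) = 0.5457
  ~S = 1 − 0.4900 = 0.5100
  U | Q = a + b − a·b on (0.4100, 0.2300) = 0.5457
  ~S & (U | Q) = a·b on (0.5100, 0.5457) = 0.2783
  (Q | U) | (~S & (U | Q)) = a + b − a·b on (0.5457, 0.2783) = 0.6721
  → value = 0.6721
|0.4100 − 0.6721| = 0.262

0.262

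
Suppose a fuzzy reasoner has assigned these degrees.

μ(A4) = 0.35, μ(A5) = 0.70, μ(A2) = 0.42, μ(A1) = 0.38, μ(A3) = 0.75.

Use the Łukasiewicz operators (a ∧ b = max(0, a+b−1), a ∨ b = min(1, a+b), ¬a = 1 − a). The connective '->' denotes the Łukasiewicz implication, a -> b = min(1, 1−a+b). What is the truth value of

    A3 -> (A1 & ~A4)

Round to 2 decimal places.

~A4 = 1 − 0.35 = 0.65
A1 & ~A4 = max(0, a+b−1) on (0.38, 0.65) = 0.03
A3 -> (A1 & ~A4)  [Łukasiewicz: min(1, 1−a+b)] with a=0.75, b=0.03 → 0.28

0.28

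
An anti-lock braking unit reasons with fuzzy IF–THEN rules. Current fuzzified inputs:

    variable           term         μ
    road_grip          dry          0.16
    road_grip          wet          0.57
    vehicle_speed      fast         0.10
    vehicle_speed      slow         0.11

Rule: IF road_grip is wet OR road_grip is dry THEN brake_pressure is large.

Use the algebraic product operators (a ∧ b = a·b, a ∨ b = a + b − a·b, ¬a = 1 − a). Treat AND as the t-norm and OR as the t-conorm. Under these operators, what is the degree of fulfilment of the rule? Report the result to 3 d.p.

0.639

firing strength: wet=0.57, dry=0.16; OR[a + b − a·b] → w = 0.6388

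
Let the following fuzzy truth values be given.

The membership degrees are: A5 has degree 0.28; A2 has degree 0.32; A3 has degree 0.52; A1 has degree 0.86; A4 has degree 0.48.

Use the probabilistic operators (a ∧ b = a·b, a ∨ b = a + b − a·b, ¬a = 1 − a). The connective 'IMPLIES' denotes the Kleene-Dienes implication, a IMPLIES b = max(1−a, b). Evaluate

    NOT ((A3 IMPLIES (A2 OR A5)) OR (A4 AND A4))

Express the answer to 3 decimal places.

A2 OR A5 = a + b − a·b on (0.3200, 0.2800) = 0.5104
A3 IMPLIES (A2 OR A5)  [Kleene-Dienes: max(1−a, b)] with a=0.5200, b=0.5104 → 0.5104
A4 AND A4 = a·b on (0.4800, 0.4800) = 0.2304
(A3 IMPLIES (A2 OR A5)) OR (A4 AND A4) = a + b − a·b on (0.5104, 0.2304) = 0.6232
NOT ((A3 IMPLIES (A2 OR A5)) OR (A4 AND A4)) = 1 − 0.6232 = 0.3768

0.377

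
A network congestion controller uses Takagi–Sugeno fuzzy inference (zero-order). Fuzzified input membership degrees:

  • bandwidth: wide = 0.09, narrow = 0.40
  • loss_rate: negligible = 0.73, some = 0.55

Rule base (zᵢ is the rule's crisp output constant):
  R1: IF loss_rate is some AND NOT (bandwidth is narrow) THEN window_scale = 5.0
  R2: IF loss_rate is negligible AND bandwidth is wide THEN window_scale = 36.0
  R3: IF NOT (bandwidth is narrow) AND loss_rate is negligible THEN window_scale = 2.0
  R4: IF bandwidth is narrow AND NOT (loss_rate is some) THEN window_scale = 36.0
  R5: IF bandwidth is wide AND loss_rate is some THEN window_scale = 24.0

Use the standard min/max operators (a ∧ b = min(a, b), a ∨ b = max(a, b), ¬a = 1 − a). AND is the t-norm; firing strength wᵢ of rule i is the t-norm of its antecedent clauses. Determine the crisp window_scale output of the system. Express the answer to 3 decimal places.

13.728

R1 (z=5.0): some=0.55, ¬narrow=1−0.40=0.60; AND[min(a, b)] → w = 0.55
R2 (z=36.0): negligible=0.73, wide=0.09; AND[min(a, b)] → w = 0.09
R3 (z=2.0): ¬narrow=1−0.40=0.60, negligible=0.73; AND[min(a, b)] → w = 0.60
R4 (z=36.0): narrow=0.40, ¬some=1−0.55=0.45; AND[min(a, b)] → w = 0.40
R5 (z=24.0): wide=0.09, some=0.55; AND[min(a, b)] → w = 0.09
Weighted average = (0.55·5.0 + 0.09·36.0 + 0.60·2.0 + 0.40·36.0 + 0.09·24.0) / (0.55 + 0.09 + 0.60 + 0.40 + 0.09)
  = 23.7500 / 1.7300 = 13.728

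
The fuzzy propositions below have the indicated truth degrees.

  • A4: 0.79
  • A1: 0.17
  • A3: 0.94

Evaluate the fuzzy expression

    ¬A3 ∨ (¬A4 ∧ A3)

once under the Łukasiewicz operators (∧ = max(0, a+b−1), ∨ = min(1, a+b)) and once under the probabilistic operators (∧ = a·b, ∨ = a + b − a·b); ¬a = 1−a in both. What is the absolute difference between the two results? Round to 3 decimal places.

0.036

Under Łukasiewicz:
  ¬A3 = 1 − 0.94 = 0.06
  ¬A4 = 1 − 0.79 = 0.21
  ¬A4 ∧ A3 = max(0, a+b−1) on (0.21, 0.94) = 0.15
  ¬A3 ∨ (¬A4 ∧ A3) = min(1, a+b) on (0.06, 0.15) = 0.21
  → value = 0.2100
Under probabilistic:
  ¬A3 = 1 − 0.9400 = 0.0600
  ¬A4 = 1 − 0.7900 = 0.2100
  ¬A4 ∧ A3 = a·b on (0.2100, 0.9400) = 0.1974
  ¬A3 ∨ (¬A4 ∧ A3) = a + b − a·b on (0.0600, 0.1974) = 0.2456
  → value = 0.2456
|0.2100 − 0.2456| = 0.036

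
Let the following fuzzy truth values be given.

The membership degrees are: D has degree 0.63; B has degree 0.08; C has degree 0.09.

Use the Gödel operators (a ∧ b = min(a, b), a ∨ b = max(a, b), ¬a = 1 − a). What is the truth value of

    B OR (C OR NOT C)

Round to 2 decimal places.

NOT C = 1 − 0.09 = 0.91
C OR NOT C = max(a, b) on (0.09, 0.91) = 0.91
B OR (C OR NOT C) = max(a, b) on (0.08, 0.91) = 0.91

0.91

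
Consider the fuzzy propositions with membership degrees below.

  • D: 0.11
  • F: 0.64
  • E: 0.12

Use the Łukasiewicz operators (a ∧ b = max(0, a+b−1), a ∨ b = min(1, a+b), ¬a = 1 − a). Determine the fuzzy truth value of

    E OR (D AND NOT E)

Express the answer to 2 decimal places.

NOT E = 1 − 0.12 = 0.88
D AND NOT E = max(0, a+b−1) on (0.11, 0.88) = 0.00
E OR (D AND NOT E) = min(1, a+b) on (0.12, 0.00) = 0.12

0.12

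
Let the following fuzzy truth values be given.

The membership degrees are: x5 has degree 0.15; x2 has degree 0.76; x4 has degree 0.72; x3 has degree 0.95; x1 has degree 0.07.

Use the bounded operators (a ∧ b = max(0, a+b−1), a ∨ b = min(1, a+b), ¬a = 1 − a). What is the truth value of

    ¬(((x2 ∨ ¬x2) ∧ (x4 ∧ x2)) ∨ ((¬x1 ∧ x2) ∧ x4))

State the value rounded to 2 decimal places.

¬x2 = 1 − 0.76 = 0.24
x2 ∨ ¬x2 = min(1, a+b) on (0.76, 0.24) = 1.00
x4 ∧ x2 = max(0, a+b−1) on (0.72, 0.76) = 0.48
(x2 ∨ ¬x2) ∧ (x4 ∧ x2) = max(0, a+b−1) on (1.00, 0.48) = 0.48
¬x1 = 1 − 0.07 = 0.93
¬x1 ∧ x2 = max(0, a+b−1) on (0.93, 0.76) = 0.69
(¬x1 ∧ x2) ∧ x4 = max(0, a+b−1) on (0.69, 0.72) = 0.41
((x2 ∨ ¬x2) ∧ (x4 ∧ x2)) ∨ ((¬x1 ∧ x2) ∧ x4) = min(1, a+b) on (0.48, 0.41) = 0.89
¬(((x2 ∨ ¬x2) ∧ (x4 ∧ x2)) ∨ ((¬x1 ∧ x2) ∧ x4)) = 1 − 0.89 = 0.11

0.11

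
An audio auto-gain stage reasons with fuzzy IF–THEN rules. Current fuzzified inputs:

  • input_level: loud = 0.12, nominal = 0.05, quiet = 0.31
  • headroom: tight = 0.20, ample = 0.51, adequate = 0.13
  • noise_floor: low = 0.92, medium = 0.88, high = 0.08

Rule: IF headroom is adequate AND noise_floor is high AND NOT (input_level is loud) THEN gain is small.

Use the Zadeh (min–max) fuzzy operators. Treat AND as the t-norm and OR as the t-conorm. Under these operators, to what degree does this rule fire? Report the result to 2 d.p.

0.08

firing strength: adequate=0.13, high=0.08, ¬loud=1−0.12=0.88; AND[min(a, b)] → w = 0.08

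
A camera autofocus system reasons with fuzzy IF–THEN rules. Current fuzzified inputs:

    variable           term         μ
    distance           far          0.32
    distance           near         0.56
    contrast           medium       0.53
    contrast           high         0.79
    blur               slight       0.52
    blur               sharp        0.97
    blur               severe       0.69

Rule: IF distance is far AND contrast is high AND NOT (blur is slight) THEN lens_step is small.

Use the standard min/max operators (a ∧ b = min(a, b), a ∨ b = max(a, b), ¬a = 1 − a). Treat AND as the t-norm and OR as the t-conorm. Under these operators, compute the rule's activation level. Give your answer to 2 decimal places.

firing strength: far=0.32, high=0.79, ¬slight=1−0.52=0.48; AND[min(a, b)] → w = 0.32

0.32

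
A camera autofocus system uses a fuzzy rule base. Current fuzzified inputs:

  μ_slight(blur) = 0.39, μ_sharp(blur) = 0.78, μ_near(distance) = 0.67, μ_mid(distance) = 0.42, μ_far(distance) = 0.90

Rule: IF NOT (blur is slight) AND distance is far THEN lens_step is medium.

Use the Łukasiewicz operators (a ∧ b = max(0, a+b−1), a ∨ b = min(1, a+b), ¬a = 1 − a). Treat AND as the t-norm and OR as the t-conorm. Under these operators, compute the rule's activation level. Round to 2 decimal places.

0.51

firing strength: ¬slight=1−0.39=0.61, far=0.90; AND[max(0, a+b−1)] → w = 0.51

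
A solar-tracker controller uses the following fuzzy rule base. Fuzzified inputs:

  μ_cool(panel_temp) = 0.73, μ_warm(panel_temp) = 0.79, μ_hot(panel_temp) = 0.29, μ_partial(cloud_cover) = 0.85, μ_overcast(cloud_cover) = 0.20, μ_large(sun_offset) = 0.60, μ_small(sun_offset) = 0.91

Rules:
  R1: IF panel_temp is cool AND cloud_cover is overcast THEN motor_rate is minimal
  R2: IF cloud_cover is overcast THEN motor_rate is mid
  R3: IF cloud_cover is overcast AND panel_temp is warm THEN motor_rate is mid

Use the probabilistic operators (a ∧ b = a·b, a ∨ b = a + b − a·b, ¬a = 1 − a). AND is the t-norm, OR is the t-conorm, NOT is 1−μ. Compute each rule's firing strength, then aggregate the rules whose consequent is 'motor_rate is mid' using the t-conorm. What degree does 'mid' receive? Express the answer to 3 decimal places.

0.326

R1: cool=0.73, overcast=0.20; AND[a·b] → w = 0.1460
R2: overcast=0.20 → w = 0.2000
R3: overcast=0.20, warm=0.79; AND[a·b] → w = 0.1580
Rules with consequent 'mid': {R2, R3} → strengths 0.2000, 0.1580
Aggregate via t-conorm [a + b − a·b]: 0.3264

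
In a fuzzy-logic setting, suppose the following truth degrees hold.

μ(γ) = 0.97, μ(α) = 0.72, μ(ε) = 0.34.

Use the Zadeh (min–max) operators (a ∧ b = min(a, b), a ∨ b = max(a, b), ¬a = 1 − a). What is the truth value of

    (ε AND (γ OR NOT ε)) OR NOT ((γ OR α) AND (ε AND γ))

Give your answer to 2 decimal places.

0.66

NOT ε = 1 − 0.34 = 0.66
γ OR NOT ε = max(a, b) on (0.97, 0.66) = 0.97
ε AND (γ OR NOT ε) = min(a, b) on (0.34, 0.97) = 0.34
γ OR α = max(a, b) on (0.97, 0.72) = 0.97
ε AND γ = min(a, b) on (0.34, 0.97) = 0.34
(γ OR α) AND (ε AND γ) = min(a, b) on (0.97, 0.34) = 0.34
NOT ((γ OR α) AND (ε AND γ)) = 1 − 0.34 = 0.66
(ε AND (γ OR NOT ε)) OR NOT ((γ OR α) AND (ε AND γ)) = max(a, b) on (0.34, 0.66) = 0.66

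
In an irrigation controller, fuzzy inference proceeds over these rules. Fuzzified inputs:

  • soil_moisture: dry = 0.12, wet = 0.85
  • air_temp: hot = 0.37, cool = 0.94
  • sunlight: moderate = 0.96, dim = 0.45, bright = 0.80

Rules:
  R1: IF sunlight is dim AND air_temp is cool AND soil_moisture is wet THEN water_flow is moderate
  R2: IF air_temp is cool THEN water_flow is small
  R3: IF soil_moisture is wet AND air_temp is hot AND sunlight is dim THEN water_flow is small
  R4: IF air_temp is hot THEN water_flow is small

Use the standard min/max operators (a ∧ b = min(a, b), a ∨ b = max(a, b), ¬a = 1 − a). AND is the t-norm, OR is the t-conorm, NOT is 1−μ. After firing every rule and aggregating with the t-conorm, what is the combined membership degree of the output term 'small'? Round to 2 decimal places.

R1: dim=0.45, cool=0.94, wet=0.85; AND[min(a, b)] → w = 0.45
R2: cool=0.94 → w = 0.94
R3: wet=0.85, hot=0.37, dim=0.45; AND[min(a, b)] → w = 0.37
R4: hot=0.37 → w = 0.37
Rules with consequent 'small': {R2, R3, R4} → strengths 0.94, 0.37, 0.37
Aggregate via t-conorm [max(a, b)]: 0.94

0.94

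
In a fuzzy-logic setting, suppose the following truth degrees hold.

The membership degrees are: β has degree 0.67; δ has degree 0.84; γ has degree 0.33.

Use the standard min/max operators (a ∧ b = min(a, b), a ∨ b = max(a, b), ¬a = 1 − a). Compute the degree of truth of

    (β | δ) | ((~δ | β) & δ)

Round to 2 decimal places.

β | δ = max(a, b) on (0.67, 0.84) = 0.84
~δ = 1 − 0.84 = 0.16
~δ | β = max(a, b) on (0.16, 0.67) = 0.67
(~δ | β) & δ = min(a, b) on (0.67, 0.84) = 0.67
(β | δ) | ((~δ | β) & δ) = max(a, b) on (0.84, 0.67) = 0.84

0.84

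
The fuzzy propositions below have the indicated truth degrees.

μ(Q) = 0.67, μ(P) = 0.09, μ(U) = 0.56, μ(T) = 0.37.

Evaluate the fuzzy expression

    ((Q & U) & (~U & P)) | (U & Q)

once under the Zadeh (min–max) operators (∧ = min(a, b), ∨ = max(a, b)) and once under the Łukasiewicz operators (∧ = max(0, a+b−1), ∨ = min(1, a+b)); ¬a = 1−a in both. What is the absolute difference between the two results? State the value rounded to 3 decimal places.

Under Zadeh (min–max):
  Q & U = min(a, b) on (0.67, 0.56) = 0.56
  ~U = 1 − 0.56 = 0.44
  ~U & P = min(a, b) on (0.44, 0.09) = 0.09
  (Q & U) & (~U & P) = min(a, b) on (0.56, 0.09) = 0.09
  U & Q = min(a, b) on (0.56, 0.67) = 0.56
  ((Q & U) & (~U & P)) | (U & Q) = max(a, b) on (0.09, 0.56) = 0.56
  → value = 0.5600
Under Łukasiewicz:
  Q & U = max(0, a+b−1) on (0.67, 0.56) = 0.23
  ~U = 1 − 0.56 = 0.44
  ~U & P = max(0, a+b−1) on (0.44, 0.09) = 0.00
  (Q & U) & (~U & P) = max(0, a+b−1) on (0.23, 0.00) = 0.00
  U & Q = max(0, a+b−1) on (0.56, 0.67) = 0.23
  ((Q & U) & (~U & P)) | (U & Q) = min(1, a+b) on (0.00, 0.23) = 0.23
  → value = 0.2300
|0.5600 − 0.2300| = 0.330

0.330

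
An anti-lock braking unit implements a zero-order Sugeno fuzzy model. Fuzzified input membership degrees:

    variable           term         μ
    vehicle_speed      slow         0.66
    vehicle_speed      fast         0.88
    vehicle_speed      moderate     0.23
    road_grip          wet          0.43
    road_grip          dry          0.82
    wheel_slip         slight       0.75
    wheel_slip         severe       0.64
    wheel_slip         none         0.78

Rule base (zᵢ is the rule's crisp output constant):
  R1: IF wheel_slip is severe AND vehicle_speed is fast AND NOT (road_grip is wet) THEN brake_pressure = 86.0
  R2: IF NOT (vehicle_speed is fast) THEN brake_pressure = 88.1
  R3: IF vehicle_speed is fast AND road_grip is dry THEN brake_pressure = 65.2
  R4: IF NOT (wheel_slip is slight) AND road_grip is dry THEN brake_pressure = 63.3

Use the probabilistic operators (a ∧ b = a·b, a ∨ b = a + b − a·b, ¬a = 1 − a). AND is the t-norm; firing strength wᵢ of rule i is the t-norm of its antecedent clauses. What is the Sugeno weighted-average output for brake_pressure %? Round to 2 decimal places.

R1 (z=86.0): severe=0.64, fast=0.88, ¬wet=1−0.43=0.57; AND[a·b] → w = 0.3210
R2 (z=88.1): ¬fast=1−0.88=0.12 → w = 0.1200
R3 (z=65.2): fast=0.88, dry=0.82; AND[a·b] → w = 0.7216
R4 (z=63.3): ¬slight=1−0.75=0.25, dry=0.82; AND[a·b] → w = 0.2050
Weighted average = (0.3210·86.0 + 0.1200·88.1 + 0.7216·65.2 + 0.2050·63.3) / (0.3210 + 0.1200 + 0.7216 + 0.2050)
  = 98.2049 / 1.3676 = 71.81

71.81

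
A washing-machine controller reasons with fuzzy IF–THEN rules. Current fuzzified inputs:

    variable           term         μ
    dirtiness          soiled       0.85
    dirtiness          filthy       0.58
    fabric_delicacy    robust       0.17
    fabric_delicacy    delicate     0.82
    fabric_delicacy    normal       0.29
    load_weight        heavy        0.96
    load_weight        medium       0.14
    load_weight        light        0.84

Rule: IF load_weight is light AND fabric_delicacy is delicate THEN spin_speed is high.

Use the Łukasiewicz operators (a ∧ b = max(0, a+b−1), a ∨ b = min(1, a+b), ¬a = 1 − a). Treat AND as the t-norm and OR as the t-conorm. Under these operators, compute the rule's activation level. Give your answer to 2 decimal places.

0.66

firing strength: light=0.84, delicate=0.82; AND[max(0, a+b−1)] → w = 0.66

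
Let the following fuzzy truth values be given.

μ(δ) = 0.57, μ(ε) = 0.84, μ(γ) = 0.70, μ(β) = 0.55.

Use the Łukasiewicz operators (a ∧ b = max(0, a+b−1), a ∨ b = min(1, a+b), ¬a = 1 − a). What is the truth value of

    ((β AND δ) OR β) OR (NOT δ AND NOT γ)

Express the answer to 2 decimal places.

β AND δ = max(0, a+b−1) on (0.55, 0.57) = 0.12
(β AND δ) OR β = min(1, a+b) on (0.12, 0.55) = 0.67
NOT δ = 1 − 0.57 = 0.43
NOT γ = 1 − 0.70 = 0.30
NOT δ AND NOT γ = max(0, a+b−1) on (0.43, 0.30) = 0.00
((β AND δ) OR β) OR (NOT δ AND NOT γ) = min(1, a+b) on (0.67, 0.00) = 0.67

0.67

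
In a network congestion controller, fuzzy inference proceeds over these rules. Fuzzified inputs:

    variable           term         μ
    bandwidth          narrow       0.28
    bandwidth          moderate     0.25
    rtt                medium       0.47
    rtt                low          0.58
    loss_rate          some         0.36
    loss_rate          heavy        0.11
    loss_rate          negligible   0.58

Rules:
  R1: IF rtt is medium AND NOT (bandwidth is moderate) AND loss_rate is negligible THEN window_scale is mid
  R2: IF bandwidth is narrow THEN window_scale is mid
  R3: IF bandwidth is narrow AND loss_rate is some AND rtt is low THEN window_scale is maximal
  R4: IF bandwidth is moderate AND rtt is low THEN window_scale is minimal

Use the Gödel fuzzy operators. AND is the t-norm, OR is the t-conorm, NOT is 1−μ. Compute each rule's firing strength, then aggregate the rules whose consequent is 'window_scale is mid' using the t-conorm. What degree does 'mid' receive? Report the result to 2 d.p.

R1: medium=0.47, ¬moderate=1−0.25=0.75, negligible=0.58; AND[min(a, b)] → w = 0.47
R2: narrow=0.28 → w = 0.28
R3: narrow=0.28, some=0.36, low=0.58; AND[min(a, b)] → w = 0.28
R4: moderate=0.25, low=0.58; AND[min(a, b)] → w = 0.25
Rules with consequent 'mid': {R1, R2} → strengths 0.47, 0.28
Aggregate via t-conorm [max(a, b)]: 0.47

0.47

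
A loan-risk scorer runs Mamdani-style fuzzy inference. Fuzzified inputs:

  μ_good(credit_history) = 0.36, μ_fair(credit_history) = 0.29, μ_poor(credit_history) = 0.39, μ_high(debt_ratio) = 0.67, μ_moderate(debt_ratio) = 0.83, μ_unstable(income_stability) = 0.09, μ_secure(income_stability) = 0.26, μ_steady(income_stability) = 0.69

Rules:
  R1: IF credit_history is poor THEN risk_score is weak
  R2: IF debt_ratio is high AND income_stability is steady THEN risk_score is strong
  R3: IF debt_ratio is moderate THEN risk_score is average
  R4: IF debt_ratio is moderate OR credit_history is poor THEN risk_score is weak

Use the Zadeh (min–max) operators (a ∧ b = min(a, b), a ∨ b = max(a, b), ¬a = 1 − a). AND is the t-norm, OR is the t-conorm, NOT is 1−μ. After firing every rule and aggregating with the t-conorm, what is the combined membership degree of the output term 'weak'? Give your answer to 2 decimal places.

0.83

R1: poor=0.39 → w = 0.39
R2: high=0.67, steady=0.69; AND[min(a, b)] → w = 0.67
R3: moderate=0.83 → w = 0.83
R4: moderate=0.83, poor=0.39; OR[max(a, b)] → w = 0.83
Rules with consequent 'weak': {R1, R4} → strengths 0.39, 0.83
Aggregate via t-conorm [max(a, b)]: 0.83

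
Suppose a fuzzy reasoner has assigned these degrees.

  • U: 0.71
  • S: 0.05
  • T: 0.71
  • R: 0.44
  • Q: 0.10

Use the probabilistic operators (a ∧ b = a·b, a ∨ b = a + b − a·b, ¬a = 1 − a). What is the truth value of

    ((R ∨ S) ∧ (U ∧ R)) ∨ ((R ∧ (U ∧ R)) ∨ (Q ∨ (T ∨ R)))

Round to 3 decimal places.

R ∨ S = a + b − a·b on (0.4400, 0.0500) = 0.4680
U ∧ R = a·b on (0.7100, 0.4400) = 0.3124
(R ∨ S) ∧ (U ∧ R) = a·b on (0.4680, 0.3124) = 0.1462
U ∧ R = a·b on (0.7100, 0.4400) = 0.3124
R ∧ (U ∧ R) = a·b on (0.4400, 0.3124) = 0.1375
T ∨ R = a + b − a·b on (0.7100, 0.4400) = 0.8376
Q ∨ (T ∨ R) = a + b − a·b on (0.1000, 0.8376) = 0.8538
(R ∧ (U ∧ R)) ∨ (Q ∨ (T ∨ R)) = a + b − a·b on (0.1375, 0.8538) = 0.8739
((R ∨ S) ∧ (U ∧ R)) ∨ ((R ∧ (U ∧ R)) ∨ (Q ∨ (T ∨ R))) = a + b − a·b on (0.1462, 0.8739) = 0.8924

0.892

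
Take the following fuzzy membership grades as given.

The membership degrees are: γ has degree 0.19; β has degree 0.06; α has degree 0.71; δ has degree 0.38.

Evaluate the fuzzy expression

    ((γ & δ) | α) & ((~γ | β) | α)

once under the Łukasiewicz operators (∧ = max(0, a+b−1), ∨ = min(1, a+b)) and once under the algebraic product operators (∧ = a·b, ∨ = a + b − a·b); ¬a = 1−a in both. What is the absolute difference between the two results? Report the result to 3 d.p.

Under Łukasiewicz:
  γ & δ = max(0, a+b−1) on (0.19, 0.38) = 0.00
  (γ & δ) | α = min(1, a+b) on (0.00, 0.71) = 0.71
  ~γ = 1 − 0.19 = 0.81
  ~γ | β = min(1, a+b) on (0.81, 0.06) = 0.87
  (~γ | β) | α = min(1, a+b) on (0.87, 0.71) = 1.00
  ((γ & δ) | α) & ((~γ | β) | α) = max(0, a+b−1) on (0.71, 1.00) = 0.71
  → value = 0.7100
Under algebraic product:
  γ & δ = a·b on (0.1900, 0.3800) = 0.0722
  (γ & δ) | α = a + b − a·b on (0.0722, 0.7100) = 0.7309
  ~γ = 1 − 0.1900 = 0.8100
  ~γ | β = a + b − a·b on (0.8100, 0.0600) = 0.8214
  (~γ | β) | α = a + b − a·b on (0.8214, 0.7100) = 0.9482
  ((γ & δ) | α) & ((~γ | β) | α) = a·b on (0.7309, 0.9482) = 0.6931
  → value = 0.6931
|0.7100 − 0.6931| = 0.017

0.017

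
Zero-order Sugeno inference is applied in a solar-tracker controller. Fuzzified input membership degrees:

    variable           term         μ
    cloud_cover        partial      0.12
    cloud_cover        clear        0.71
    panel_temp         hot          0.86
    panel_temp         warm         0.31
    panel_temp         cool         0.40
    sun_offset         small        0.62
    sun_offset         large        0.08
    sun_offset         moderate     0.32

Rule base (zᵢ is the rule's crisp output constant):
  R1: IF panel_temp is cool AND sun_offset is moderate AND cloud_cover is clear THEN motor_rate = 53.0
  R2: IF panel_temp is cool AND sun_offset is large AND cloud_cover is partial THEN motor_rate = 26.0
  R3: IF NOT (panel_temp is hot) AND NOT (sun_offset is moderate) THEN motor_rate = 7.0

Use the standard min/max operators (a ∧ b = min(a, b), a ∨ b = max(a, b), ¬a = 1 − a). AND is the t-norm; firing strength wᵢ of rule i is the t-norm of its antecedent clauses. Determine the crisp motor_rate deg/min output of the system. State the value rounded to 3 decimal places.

R1 (z=53.0): cool=0.40, moderate=0.32, clear=0.71; AND[min(a, b)] → w = 0.32
R2 (z=26.0): cool=0.40, large=0.08, partial=0.12; AND[min(a, b)] → w = 0.08
R3 (z=7.0): ¬hot=1−0.86=0.14, ¬moderate=1−0.32=0.68; AND[min(a, b)] → w = 0.14
Weighted average = (0.32·53.0 + 0.08·26.0 + 0.14·7.0) / (0.32 + 0.08 + 0.14)
  = 20.0200 / 0.5400 = 37.074

37.074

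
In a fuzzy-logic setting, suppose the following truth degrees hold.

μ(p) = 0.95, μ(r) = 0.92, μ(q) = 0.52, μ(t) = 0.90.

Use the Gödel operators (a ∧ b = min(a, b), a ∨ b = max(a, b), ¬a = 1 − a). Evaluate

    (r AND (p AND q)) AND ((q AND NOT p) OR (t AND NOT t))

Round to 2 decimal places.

p AND q = min(a, b) on (0.95, 0.52) = 0.52
r AND (p AND q) = min(a, b) on (0.92, 0.52) = 0.52
NOT p = 1 − 0.95 = 0.05
q AND NOT p = min(a, b) on (0.52, 0.05) = 0.05
NOT t = 1 − 0.90 = 0.10
t AND NOT t = min(a, b) on (0.90, 0.10) = 0.10
(q AND NOT p) OR (t AND NOT t) = max(a, b) on (0.05, 0.10) = 0.10
(r AND (p AND q)) AND ((q AND NOT p) OR (t AND NOT t)) = min(a, b) on (0.52, 0.10) = 0.10

0.10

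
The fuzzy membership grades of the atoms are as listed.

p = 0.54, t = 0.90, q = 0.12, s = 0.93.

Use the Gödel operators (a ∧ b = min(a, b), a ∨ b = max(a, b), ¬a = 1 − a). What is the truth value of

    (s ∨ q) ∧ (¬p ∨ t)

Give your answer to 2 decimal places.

0.90

s ∨ q = max(a, b) on (0.93, 0.12) = 0.93
¬p = 1 − 0.54 = 0.46
¬p ∨ t = max(a, b) on (0.46, 0.90) = 0.90
(s ∨ q) ∧ (¬p ∨ t) = min(a, b) on (0.93, 0.90) = 0.90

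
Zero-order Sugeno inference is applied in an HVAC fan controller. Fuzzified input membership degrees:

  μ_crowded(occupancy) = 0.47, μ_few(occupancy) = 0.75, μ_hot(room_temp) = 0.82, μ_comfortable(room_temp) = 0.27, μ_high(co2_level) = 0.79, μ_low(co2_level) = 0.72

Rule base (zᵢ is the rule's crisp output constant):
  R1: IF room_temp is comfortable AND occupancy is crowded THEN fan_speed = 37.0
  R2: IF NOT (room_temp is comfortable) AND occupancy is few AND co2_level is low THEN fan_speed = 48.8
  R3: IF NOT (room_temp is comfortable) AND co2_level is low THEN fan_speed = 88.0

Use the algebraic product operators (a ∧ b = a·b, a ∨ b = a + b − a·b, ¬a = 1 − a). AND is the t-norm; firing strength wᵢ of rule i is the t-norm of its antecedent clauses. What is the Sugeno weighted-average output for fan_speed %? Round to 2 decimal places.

67.05

R1 (z=37.0): comfortable=0.27, crowded=0.47; AND[a·b] → w = 0.1269
R2 (z=48.8): ¬comfortable=1−0.27=0.73, few=0.75, low=0.72; AND[a·b] → w = 0.3942
R3 (z=88.0): ¬comfortable=1−0.27=0.73, low=0.72; AND[a·b] → w = 0.5256
Weighted average = (0.1269·37.0 + 0.3942·48.8 + 0.5256·88.0) / (0.1269 + 0.3942 + 0.5256)
  = 70.1851 / 1.0467 = 67.05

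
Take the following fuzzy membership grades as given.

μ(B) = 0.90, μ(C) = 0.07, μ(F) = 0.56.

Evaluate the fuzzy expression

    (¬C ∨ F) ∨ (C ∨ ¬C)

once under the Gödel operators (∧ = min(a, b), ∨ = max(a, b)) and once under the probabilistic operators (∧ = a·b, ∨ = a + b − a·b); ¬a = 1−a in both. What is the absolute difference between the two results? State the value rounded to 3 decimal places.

0.068

Under Gödel:
  ¬C = 1 − 0.07 = 0.93
  ¬C ∨ F = max(a, b) on (0.93, 0.56) = 0.93
  ¬C = 1 − 0.07 = 0.93
  C ∨ ¬C = max(a, b) on (0.07, 0.93) = 0.93
  (¬C ∨ F) ∨ (C ∨ ¬C) = max(a, b) on (0.93, 0.93) = 0.93
  → value = 0.9300
Under probabilistic:
  ¬C = 1 − 0.0700 = 0.9300
  ¬C ∨ F = a + b − a·b on (0.9300, 0.5600) = 0.9692
  ¬C = 1 − 0.0700 = 0.9300
  C ∨ ¬C = a + b − a·b on (0.0700, 0.9300) = 0.9349
  (¬C ∨ F) ∨ (C ∨ ¬C) = a + b − a·b on (0.9692, 0.9349) = 0.9980
  → value = 0.9980
|0.9300 − 0.9980| = 0.068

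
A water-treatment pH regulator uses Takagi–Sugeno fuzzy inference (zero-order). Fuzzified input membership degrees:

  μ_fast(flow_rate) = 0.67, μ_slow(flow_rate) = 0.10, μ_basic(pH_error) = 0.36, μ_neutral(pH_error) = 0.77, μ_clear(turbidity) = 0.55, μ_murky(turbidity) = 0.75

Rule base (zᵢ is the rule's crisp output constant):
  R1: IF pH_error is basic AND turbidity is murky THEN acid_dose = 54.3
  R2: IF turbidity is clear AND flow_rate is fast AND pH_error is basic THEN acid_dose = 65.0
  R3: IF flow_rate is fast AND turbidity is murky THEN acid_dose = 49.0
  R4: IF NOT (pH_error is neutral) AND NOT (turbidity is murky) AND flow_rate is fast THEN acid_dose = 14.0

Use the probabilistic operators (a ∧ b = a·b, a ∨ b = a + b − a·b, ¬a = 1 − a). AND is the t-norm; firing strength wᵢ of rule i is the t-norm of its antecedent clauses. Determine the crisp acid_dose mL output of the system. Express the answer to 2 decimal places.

51.34

R1 (z=54.3): basic=0.36, murky=0.75; AND[a·b] → w = 0.2700
R2 (z=65.0): clear=0.55, fast=0.67, basic=0.36; AND[a·b] → w = 0.1327
R3 (z=49.0): fast=0.67, murky=0.75; AND[a·b] → w = 0.5025
R4 (z=14.0): ¬neutral=1−0.77=0.23, ¬murky=1−0.75=0.25, fast=0.67; AND[a·b] → w = 0.0385
Weighted average = (0.2700·54.3 + 0.1327·65.0 + 0.5025·49.0 + 0.0385·14.0) / (0.2700 + 0.1327 + 0.5025 + 0.0385)
  = 48.4458 / 0.9437 = 51.34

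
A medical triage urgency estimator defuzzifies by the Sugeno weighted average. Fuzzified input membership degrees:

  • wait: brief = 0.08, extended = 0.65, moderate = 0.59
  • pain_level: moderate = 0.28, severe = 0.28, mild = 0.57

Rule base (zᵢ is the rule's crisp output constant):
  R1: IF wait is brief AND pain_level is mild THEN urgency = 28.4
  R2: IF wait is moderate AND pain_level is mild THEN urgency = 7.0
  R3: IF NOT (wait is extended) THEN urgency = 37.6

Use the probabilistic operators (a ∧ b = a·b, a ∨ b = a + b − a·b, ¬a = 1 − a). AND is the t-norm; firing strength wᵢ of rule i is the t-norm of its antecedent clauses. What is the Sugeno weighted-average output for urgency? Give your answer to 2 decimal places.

22.97

R1 (z=28.4): brief=0.08, mild=0.57; AND[a·b] → w = 0.0456
R2 (z=7.0): moderate=0.59, mild=0.57; AND[a·b] → w = 0.3363
R3 (z=37.6): ¬extended=1−0.65=0.35 → w = 0.3500
Weighted average = (0.0456·28.4 + 0.3363·7.0 + 0.3500·37.6) / (0.0456 + 0.3363 + 0.3500)
  = 16.8091 / 0.7319 = 22.97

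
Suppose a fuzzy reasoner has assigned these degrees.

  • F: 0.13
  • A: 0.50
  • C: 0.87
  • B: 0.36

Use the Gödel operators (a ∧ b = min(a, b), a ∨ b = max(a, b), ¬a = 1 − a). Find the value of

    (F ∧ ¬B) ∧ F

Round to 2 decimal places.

0.13

¬B = 1 − 0.36 = 0.64
F ∧ ¬B = min(a, b) on (0.13, 0.64) = 0.13
(F ∧ ¬B) ∧ F = min(a, b) on (0.13, 0.13) = 0.13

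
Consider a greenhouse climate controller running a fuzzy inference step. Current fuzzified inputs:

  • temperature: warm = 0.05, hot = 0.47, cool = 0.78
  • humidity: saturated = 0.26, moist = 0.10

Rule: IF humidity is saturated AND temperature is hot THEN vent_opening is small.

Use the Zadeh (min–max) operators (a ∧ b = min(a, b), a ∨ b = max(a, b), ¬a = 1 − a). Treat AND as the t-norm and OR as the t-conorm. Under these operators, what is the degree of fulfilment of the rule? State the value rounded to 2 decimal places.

firing strength: saturated=0.26, hot=0.47; AND[min(a, b)] → w = 0.26

0.26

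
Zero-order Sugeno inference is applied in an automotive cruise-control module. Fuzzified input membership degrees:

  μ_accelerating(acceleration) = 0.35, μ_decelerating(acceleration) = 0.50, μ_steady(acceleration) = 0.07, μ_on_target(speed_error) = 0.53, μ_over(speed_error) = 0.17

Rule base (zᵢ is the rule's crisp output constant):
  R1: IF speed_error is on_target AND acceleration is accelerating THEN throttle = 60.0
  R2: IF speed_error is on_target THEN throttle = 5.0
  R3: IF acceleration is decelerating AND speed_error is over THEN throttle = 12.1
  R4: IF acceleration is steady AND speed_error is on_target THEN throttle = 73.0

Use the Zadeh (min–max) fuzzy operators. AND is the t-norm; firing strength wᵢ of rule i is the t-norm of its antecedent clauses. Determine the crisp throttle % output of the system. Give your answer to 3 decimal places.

27.515

R1 (z=60.0): on_target=0.53, accelerating=0.35; AND[min(a, b)] → w = 0.35
R2 (z=5.0): on_target=0.53 → w = 0.53
R3 (z=12.1): decelerating=0.50, over=0.17; AND[min(a, b)] → w = 0.17
R4 (z=73.0): steady=0.07, on_target=0.53; AND[min(a, b)] → w = 0.07
Weighted average = (0.35·60.0 + 0.53·5.0 + 0.17·12.1 + 0.07·73.0) / (0.35 + 0.53 + 0.17 + 0.07)
  = 30.8170 / 1.1200 = 27.515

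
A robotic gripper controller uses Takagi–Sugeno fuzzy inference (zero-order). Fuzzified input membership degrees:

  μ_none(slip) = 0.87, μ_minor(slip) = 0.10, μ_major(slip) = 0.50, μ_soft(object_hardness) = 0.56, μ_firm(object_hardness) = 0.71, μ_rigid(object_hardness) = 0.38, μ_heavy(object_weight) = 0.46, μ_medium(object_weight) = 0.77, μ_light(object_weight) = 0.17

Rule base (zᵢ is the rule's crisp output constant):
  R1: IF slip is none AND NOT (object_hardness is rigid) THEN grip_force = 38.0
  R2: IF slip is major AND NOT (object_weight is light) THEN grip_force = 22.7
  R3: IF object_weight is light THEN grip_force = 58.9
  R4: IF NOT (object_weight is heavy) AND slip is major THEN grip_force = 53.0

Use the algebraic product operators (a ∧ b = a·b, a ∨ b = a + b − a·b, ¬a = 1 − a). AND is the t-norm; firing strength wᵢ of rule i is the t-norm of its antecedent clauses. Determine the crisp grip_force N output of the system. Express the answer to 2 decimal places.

R1 (z=38.0): none=0.87, ¬rigid=1−0.38=0.62; AND[a·b] → w = 0.5394
R2 (z=22.7): major=0.50, ¬light=1−0.17=0.83; AND[a·b] → w = 0.4150
R3 (z=58.9): light=0.17 → w = 0.1700
R4 (z=53.0): ¬heavy=1−0.46=0.54, major=0.50; AND[a·b] → w = 0.2700
Weighted average = (0.5394·38.0 + 0.4150·22.7 + 0.1700·58.9 + 0.2700·53.0) / (0.5394 + 0.4150 + 0.1700 + 0.2700)
  = 54.2407 / 1.3944 = 38.90

38.90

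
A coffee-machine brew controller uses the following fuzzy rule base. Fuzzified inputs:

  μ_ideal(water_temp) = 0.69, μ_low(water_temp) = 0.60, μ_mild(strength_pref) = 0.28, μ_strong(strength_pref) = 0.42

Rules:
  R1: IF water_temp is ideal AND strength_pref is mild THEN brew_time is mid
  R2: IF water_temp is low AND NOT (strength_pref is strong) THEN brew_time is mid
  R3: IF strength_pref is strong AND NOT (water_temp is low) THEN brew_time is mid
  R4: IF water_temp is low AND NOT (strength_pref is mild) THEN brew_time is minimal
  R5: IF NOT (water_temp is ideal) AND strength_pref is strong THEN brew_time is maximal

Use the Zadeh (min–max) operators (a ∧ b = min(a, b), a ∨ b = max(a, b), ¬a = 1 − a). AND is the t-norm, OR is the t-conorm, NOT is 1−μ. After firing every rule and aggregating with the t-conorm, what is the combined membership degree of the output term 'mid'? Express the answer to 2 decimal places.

0.58

R1: ideal=0.69, mild=0.28; AND[min(a, b)] → w = 0.28
R2: low=0.60, ¬strong=1−0.42=0.58; AND[min(a, b)] → w = 0.58
R3: strong=0.42, ¬low=1−0.60=0.40; AND[min(a, b)] → w = 0.40
R4: low=0.60, ¬mild=1−0.28=0.72; AND[min(a, b)] → w = 0.60
R5: ¬ideal=1−0.69=0.31, strong=0.42; AND[min(a, b)] → w = 0.31
Rules with consequent 'mid': {R1, R2, R3} → strengths 0.28, 0.58, 0.40
Aggregate via t-conorm [max(a, b)]: 0.58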